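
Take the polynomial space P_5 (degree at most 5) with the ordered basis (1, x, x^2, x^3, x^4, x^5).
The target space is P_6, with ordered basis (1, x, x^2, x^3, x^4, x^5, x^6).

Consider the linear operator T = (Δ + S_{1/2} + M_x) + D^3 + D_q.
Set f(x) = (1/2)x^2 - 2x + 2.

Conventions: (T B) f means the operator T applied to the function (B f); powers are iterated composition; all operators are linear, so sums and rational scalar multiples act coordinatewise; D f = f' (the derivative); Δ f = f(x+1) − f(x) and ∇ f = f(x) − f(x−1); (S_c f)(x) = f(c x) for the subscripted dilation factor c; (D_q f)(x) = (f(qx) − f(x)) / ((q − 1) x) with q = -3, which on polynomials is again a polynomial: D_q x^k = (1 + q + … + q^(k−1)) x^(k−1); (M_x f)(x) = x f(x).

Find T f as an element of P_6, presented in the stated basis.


Δ f = x - 3/2
S_{1/2} f = (1/8)x^2 - x + 2
M_x f = (1/2)x^3 - 2x^2 + 2x
(Δ + S_{1/2} + M_x) f = (1/2)x^3 - (15/8)x^2 + 2x + 1/2
D f = x - 2
D D f = 1
D D D f = 0
D_q f = -x - 2
((Δ + S_{1/2} + M_x) + D^3 + D_q) f = (1/2)x^3 - (15/8)x^2 + x - 3/2

the result is g(x) = (1/2)x^3 - (15/8)x^2 + x - 3/2


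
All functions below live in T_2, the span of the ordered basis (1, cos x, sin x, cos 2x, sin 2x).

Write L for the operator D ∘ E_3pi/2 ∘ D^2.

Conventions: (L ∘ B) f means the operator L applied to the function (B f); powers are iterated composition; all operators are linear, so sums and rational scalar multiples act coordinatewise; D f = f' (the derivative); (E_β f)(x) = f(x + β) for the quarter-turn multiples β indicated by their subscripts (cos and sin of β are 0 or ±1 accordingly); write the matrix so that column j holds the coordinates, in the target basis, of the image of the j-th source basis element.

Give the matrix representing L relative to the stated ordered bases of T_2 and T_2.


the matrix is [[0, 0, 0, 0, 0]; [0, -1, 0, 0, 0]; [0, 0, -1, 0, 0]; [0, 0, 0, 0, 8]; [0, 0, 0, -8, 0]] (rows listed top to bottom)

image of 1: 0
image of cos x: -cos x
image of sin x: -sin x
image of cos 2x: -8sin 2x
image of sin 2x: 8cos 2x
each image's coordinates form column j of the matrix


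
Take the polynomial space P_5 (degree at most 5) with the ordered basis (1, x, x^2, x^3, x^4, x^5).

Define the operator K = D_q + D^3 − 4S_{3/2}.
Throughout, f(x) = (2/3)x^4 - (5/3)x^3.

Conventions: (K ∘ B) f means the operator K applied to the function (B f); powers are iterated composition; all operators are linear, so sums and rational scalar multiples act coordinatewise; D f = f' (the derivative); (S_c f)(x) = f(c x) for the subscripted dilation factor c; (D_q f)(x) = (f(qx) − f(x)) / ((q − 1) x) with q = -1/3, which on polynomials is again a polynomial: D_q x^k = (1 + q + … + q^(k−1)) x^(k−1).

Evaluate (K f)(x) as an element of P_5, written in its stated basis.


the image equals g(x) = -(27/2)x^4 + (3725/162)x^3 - (35/27)x^2 + 16x - 10

D_q f = (40/81)x^3 - (35/27)x^2
D f = (8/3)x^3 - 5x^2
D D f = 8x^2 - 10x
D D D f = 16x - 10
S_{3/2} f = (27/8)x^4 - (45/8)x^3
(-4S_{3/2}) f = -(27/2)x^4 + (45/2)x^3
(D_q + D^3 − 4S_{3/2}) f = -(27/2)x^4 + (3725/162)x^3 - (35/27)x^2 + 16x - 10


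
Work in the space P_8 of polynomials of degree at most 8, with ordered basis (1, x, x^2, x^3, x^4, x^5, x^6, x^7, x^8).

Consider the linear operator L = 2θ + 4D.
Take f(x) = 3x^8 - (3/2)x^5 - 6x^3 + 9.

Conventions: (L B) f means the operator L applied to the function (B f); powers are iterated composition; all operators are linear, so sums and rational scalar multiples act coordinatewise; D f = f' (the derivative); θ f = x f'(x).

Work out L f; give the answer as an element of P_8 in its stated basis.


the result is g(x) = 48x^8 + 96x^7 - 15x^5 - 30x^4 - 36x^3 - 72x^2

θ f = 24x^8 - (15/2)x^5 - 18x^3
(2θ) f = 48x^8 - 15x^5 - 36x^3
D f = 24x^7 - (15/2)x^4 - 18x^2
(4D) f = 96x^7 - 30x^4 - 72x^2
(2θ + 4D) f = 48x^8 + 96x^7 - 15x^5 - 30x^4 - 36x^3 - 72x^2


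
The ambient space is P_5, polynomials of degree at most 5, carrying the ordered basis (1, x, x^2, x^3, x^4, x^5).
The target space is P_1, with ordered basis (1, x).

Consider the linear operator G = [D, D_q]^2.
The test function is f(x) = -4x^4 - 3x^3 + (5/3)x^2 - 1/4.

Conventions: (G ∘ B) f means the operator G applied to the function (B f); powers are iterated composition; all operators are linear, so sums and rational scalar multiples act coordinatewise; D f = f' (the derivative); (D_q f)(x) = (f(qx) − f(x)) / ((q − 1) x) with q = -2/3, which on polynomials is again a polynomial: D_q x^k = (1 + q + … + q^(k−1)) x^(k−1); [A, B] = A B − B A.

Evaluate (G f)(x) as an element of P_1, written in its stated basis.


D_q f = -(52/27)x^3 - (7/3)x^2 + (5/9)x
D D_q f = -(52/9)x^2 - (14/3)x + 5/9
D f = -16x^3 - 9x^2 + (10/3)x
D_q D f = -(112/9)x^2 - 3x + 10/3
[D, D_q] f = (20/3)x^2 - (5/3)x - 25/9
D_q [D, D_q] f = (20/9)x - 5/3
D D_q [D, D_q] f = 20/9
D [D, D_q] f = (40/3)x - 5/3
D_q D [D, D_q] f = 40/3
[D, D_q] [D, D_q] f = -100/9

the image equals g(x) = -100/9


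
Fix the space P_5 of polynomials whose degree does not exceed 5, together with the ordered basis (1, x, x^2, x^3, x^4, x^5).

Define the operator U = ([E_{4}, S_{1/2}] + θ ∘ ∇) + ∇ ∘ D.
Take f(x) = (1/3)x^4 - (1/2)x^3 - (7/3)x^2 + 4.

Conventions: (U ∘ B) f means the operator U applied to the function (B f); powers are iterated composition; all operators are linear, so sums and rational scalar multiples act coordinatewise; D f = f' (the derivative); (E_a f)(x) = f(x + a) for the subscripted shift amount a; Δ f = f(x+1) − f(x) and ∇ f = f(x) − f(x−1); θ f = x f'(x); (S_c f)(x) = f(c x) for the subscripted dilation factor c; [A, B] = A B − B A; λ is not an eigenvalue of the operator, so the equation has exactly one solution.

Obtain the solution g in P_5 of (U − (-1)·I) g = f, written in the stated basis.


write g with unknown coordinates in the stated basis and equate coefficients in (U − (-1)·I) g = f
solving from the highest basis element down gives g = (1/3)x^4 - (25/6)x^3 + (269/12)x^2 - (45/2)x + 16
check: U g = (11/3)x^3 - (99/4)x^2 + (45/2)x - 12
so U g − (-1)·g = (1/3)x^4 - (1/2)x^3 - (7/3)x^2 + 4 = f ✓

the result is g(x) = (1/3)x^4 - (25/6)x^3 + (269/12)x^2 - (45/2)x + 16


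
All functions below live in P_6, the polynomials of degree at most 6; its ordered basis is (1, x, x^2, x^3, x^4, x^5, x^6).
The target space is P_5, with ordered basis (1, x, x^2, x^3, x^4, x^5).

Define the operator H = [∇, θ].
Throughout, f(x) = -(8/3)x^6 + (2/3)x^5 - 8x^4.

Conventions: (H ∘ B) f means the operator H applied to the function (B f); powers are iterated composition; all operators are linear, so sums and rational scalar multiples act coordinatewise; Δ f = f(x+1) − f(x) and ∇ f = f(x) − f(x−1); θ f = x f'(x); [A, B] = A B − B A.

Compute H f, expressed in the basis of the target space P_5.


θ f = -16x^6 + (10/3)x^5 - 32x^4
∇ θ f = -96x^5 + (770/3)x^4 - (1444/3)x^3 + (1396/3)x^2 - (722/3)x + 154/3
∇ f = -16x^5 + (130/3)x^4 - 92x^3 + (284/3)x^2 - (154/3)x + 34/3
θ ∇ f = -80x^5 + (520/3)x^4 - 276x^3 + (568/3)x^2 - (154/3)x
[∇, θ] f = -16x^5 + (250/3)x^4 - (616/3)x^3 + 276x^2 - (568/3)x + 154/3

the image equals g(x) = -16x^5 + (250/3)x^4 - (616/3)x^3 + 276x^2 - (568/3)x + 154/3


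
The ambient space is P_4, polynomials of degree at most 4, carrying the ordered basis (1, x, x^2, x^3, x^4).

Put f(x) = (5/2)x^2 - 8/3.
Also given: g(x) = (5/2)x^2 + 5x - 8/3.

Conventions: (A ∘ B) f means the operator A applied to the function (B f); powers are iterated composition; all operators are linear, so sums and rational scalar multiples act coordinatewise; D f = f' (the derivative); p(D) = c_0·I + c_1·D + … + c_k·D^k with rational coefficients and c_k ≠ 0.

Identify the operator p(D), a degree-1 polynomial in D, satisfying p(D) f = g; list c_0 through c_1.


c_0 = 1, c_1 = 1

D^0 f = (5/2)x^2 - 8/3
D^1 f = 5x
matching coefficients of g against c_0 f + c_1 Df + … from the top degree down determines the c_i
solution: c_0 = 1, c_1 = 1


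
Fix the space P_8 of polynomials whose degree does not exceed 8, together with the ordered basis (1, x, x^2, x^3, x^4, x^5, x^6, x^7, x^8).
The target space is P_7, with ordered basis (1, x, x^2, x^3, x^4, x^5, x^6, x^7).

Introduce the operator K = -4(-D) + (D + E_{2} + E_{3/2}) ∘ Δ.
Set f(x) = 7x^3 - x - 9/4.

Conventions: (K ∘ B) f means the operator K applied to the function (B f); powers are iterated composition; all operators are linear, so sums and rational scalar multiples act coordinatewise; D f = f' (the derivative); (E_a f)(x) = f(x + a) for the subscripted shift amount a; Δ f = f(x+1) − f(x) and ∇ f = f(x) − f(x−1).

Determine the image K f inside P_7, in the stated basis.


the result is g(x) = 126x^2 + 231x + 935/4

D f = 21x^2 - 1
(-D) f = -21x^2 + 1
(-4(-D)) f = 84x^2 - 4
Δ f = 21x^2 + 21x + 6
D Δ f = 42x + 21
E_{2} Δ f = 21x^2 + 105x + 132
E_{3/2} Δ f = 21x^2 + 84x + 339/4
(D + E_{2} + E_{3/2}) Δ f = 42x^2 + 231x + 951/4
(-4(-D) + (D + E_{2} + E_{3/2}) ∘ Δ) f = 126x^2 + 231x + 935/4


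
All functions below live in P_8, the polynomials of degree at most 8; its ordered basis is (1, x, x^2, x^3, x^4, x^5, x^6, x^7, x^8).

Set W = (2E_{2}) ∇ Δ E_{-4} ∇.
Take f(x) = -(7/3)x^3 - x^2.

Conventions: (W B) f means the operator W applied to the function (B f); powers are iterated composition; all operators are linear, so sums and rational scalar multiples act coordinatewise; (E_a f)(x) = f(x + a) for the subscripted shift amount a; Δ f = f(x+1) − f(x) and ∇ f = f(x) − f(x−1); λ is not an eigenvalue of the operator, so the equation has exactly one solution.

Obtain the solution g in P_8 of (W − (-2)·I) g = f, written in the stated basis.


write g with unknown coordinates in the stated basis and equate coefficients in (W − (-2)·I) g = f
solving from the highest basis element down gives g = -(7/6)x^3 - (1/2)x^2 + 7
check: W g = -14
so W g − (-2)·g = -(7/3)x^3 - x^2 = f ✓

the image equals g(x) = -(7/6)x^3 - (1/2)x^2 + 7


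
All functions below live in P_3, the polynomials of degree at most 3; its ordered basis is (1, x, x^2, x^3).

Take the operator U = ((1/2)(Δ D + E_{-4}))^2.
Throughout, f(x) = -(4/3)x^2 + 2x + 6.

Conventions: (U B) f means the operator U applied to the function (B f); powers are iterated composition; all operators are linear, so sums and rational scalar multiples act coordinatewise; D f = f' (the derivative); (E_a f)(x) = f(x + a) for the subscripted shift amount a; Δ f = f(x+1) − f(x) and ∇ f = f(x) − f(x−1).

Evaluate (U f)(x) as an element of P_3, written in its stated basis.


g(x) = -(1/3)x^2 + (35/6)x - 151/6

D f = -(8/3)x + 2
Δ D f = -8/3
E_{-4} f = -(4/3)x^2 + (38/3)x - 70/3
(Δ D + E_{-4}) f = -(4/3)x^2 + (38/3)x - 26
((1/2)(Δ D + E_{-4})) f = -(2/3)x^2 + (19/3)x - 13
D ((1/2)(Δ D + E_{-4})) f = -(4/3)x + 19/3
Δ D ((1/2)(Δ D + E_{-4})) f = -4/3
E_{-4} ((1/2)(Δ D + E_{-4})) f = -(2/3)x^2 + (35/3)x - 49
(Δ D + E_{-4}) ((1/2)(Δ D + E_{-4})) f = -(2/3)x^2 + (35/3)x - 151/3
((1/2)(Δ D + E_{-4})) ((1/2)(Δ D + E_{-4})) f = -(1/3)x^2 + (35/6)x - 151/6


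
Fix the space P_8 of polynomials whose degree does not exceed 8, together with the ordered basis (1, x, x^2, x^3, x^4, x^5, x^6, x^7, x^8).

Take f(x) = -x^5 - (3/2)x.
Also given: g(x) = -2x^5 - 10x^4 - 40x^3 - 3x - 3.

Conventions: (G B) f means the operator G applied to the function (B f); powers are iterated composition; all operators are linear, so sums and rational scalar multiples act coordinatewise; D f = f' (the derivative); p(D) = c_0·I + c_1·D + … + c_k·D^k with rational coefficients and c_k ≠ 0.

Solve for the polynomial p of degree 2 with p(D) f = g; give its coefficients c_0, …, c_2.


D^0 f = -x^5 - (3/2)x
D^1 f = -5x^4 - 3/2
D^2 f = -20x^3
matching coefficients of g against c_0 f + c_1 Df + … from the top degree down determines the c_i
solution: c_0 = 2, c_1 = 2, c_2 = 2

c_0 = 2, c_1 = 2, c_2 = 2


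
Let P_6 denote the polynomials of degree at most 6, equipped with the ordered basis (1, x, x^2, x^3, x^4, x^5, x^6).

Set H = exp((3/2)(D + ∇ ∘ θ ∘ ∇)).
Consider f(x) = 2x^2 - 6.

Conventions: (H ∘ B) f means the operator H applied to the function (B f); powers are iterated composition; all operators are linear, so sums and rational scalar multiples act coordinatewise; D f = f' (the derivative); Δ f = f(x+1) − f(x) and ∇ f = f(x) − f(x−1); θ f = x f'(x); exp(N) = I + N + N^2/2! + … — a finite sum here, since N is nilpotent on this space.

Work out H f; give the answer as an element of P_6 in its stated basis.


g(x) = 2x^2 + 6x + 9/2

order-1 term: 6x + 6
order-2 term: 9/2
the series for exp((3/2)(D + ∇ ∘ θ ∘ ∇)) f terminates at order 2
exp((3/2)(D + ∇ ∘ θ ∘ ∇)) f = 2x^2 + 6x + 9/2


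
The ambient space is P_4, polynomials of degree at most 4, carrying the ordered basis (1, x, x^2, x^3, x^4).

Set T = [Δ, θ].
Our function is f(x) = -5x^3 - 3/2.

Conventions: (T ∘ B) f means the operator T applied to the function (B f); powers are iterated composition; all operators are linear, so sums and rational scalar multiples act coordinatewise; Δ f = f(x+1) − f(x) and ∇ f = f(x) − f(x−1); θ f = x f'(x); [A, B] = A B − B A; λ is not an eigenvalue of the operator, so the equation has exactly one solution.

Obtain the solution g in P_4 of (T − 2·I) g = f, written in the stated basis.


the result is g(x) = (5/2)x^3 + (15/4)x^2 + (45/4)x + 111/8

write g with unknown coordinates in the stated basis and equate coefficients in (T − 2·I) g = f
solving from the highest basis element down gives g = (5/2)x^3 + (15/4)x^2 + (45/4)x + 111/8
check: T g = (15/2)x^2 + (45/2)x + 105/4
so T g − 2·g = -5x^3 - 3/2 = f ✓


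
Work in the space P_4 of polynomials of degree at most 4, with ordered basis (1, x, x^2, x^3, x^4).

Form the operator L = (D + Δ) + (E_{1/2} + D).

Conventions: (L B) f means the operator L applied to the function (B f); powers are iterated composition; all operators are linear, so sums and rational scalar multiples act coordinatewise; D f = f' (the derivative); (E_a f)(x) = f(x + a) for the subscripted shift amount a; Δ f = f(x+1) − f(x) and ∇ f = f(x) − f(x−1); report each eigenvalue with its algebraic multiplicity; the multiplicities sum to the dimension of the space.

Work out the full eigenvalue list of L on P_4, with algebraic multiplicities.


image of 1: 1
image of x: x + 7/2
image of x^2: x^2 + 7x + 5/4
image of x^3: x^3 + (21/2)x^2 + (15/4)x + 9/8
image of x^4: x^4 + 14x^3 + (15/2)x^2 + (9/2)x + 17/16
the matrix is upper triangular; its diagonal is (1, 1, 1, 1, 1)
for a triangular matrix the eigenvalues are the diagonal entries, with algebraic multiplicity their repetition count

λ = 1 (multiplicity 5)


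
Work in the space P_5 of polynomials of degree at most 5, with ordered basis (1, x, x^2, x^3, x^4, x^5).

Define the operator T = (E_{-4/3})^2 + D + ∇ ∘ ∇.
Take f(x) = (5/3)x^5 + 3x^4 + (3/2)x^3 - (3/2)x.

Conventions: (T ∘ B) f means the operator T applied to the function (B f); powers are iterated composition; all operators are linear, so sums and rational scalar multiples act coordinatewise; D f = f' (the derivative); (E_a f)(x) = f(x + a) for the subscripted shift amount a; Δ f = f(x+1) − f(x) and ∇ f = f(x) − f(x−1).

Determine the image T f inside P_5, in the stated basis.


the result is g(x) = (5/3)x^5 - (98/9)x^4 + (7201/54)x^3 - (42047/162)x^2 + (135113/486)x - 169109/1458

E_{-4/3} f = (5/3)x^5 - (73/9)x^4 + (817/54)x^3 - (1094/81)x^2 + (2135/486)x + 658/729
E_{-4/3} E_{-4/3} f = (5/3)x^5 - (173/9)x^4 + (4753/54)x^3 - (16204/81)x^2 + (109031/486)x - 71068/729
D f = (25/3)x^4 + 12x^3 + (9/2)x^2 - 3/2
∇ f = (25/3)x^4 - (14/3)x^3 + (19/6)x^2 - (5/6)x - 4/3
∇ ∇ f = (100/3)x^3 - 64x^2 + (161/3)x - 17
((E_{-4/3})^2 + D + ∇ ∘ ∇) f = (5/3)x^5 - (98/9)x^4 + (7201/54)x^3 - (42047/162)x^2 + (135113/486)x - 169109/1458


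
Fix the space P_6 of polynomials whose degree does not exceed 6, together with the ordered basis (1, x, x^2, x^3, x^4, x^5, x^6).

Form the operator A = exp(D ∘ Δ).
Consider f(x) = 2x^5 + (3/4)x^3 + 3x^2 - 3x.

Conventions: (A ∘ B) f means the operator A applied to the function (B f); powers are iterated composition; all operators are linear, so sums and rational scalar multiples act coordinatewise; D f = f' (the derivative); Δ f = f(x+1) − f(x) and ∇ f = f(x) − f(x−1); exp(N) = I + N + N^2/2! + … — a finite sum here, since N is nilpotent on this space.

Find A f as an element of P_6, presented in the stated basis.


the image equals g(x) = 2x^5 + (163/4)x^3 + 63x^2 + (323/2)x + 553/4

order-1 term: 40x^3 + 60x^2 + (89/2)x + 73/4
order-2 term: 120x + 120
the series for exp(D ∘ Δ) f terminates at order 2
exp(D ∘ Δ) f = 2x^5 + (163/4)x^3 + 63x^2 + (323/2)x + 553/4


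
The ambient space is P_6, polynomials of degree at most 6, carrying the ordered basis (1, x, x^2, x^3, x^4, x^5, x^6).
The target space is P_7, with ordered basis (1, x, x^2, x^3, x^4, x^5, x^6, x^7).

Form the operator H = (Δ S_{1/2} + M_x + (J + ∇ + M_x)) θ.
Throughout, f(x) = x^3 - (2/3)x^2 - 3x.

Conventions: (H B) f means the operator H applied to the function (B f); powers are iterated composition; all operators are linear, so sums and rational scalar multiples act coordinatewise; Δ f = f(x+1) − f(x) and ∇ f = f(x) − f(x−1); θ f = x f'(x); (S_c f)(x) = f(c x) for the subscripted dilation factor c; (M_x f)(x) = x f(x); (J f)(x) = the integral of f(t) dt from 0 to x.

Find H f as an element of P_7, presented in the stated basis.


the image equals g(x) = (27/4)x^4 - (28/9)x^3 + (21/8)x^2 - (269/24)x - 1/8

θ f = 3x^3 - (4/3)x^2 - 3x
S_{1/2} θ f = (3/8)x^3 - (1/3)x^2 - (3/2)x
Δ S_{1/2} θ f = (9/8)x^2 + (11/24)x - 35/24
M_x θ f = 3x^4 - (4/3)x^3 - 3x^2
J θ f = (3/4)x^4 - (4/9)x^3 - (3/2)x^2
∇ θ f = 9x^2 - (35/3)x + 4/3
M_x θ f = 3x^4 - (4/3)x^3 - 3x^2
(J + ∇ + M_x) θ f = (15/4)x^4 - (16/9)x^3 + (9/2)x^2 - (35/3)x + 4/3
(Δ S_{1/2} + M_x + (J + ∇ + M_x)) θ f = (27/4)x^4 - (28/9)x^3 + (21/8)x^2 - (269/24)x - 1/8


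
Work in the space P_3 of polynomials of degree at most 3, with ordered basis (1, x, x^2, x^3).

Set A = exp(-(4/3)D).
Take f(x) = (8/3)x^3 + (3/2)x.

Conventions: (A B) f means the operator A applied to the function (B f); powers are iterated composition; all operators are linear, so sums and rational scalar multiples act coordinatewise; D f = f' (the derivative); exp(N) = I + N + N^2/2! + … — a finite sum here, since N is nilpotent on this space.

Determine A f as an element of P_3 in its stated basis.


order-1 term: -(32/3)x^2 - 2
order-2 term: (128/9)x
order-3 term: -512/81
the series for exp(-(4/3)D) f terminates at order 3
exp(-(4/3)D) f = (8/3)x^3 - (32/3)x^2 + (283/18)x - 674/81

the image equals g(x) = (8/3)x^3 - (32/3)x^2 + (283/18)x - 674/81


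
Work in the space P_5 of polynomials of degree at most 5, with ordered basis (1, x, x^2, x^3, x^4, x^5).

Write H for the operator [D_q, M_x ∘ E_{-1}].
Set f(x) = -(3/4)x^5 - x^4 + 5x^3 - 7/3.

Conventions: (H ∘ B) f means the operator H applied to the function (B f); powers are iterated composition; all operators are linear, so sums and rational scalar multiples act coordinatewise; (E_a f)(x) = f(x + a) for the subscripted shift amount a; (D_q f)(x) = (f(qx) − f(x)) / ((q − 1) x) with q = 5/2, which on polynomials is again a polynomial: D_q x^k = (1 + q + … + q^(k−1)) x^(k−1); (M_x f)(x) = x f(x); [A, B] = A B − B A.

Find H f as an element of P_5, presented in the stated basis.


the result is g(x) = -(9375/128)x^5 + (593/64)x^4 + (6501/32)x^3 - (2421/16)x^2 + (1765/64)x - 91/12

E_{-1} f = -(3/4)x^5 + (11/4)x^4 + (3/2)x^3 - (27/2)x^2 + (61/4)x - 91/12
M_x E_{-1} f = -(3/4)x^6 + (11/4)x^5 + (3/2)x^4 - (27/2)x^3 + (61/4)x^2 - (91/12)x
D_q (M_x ∘ E_{-1}) f = -(15561/128)x^5 + (11341/64)x^4 + (609/16)x^3 - (1053/8)x^2 + (427/8)x - 91/12
D_q f = -(3093/64)x^4 - (203/8)x^3 + (195/4)x^2
E_{-1} D_q f = -(3093/64)x^4 + (2687/16)x^3 - (5283/32)x^2 + (315/16)x + 1651/64
M_x E_{-1} D_q f = -(3093/64)x^5 + (2687/16)x^4 - (5283/32)x^3 + (315/16)x^2 + (1651/64)x
[D_q, M_x ∘ E_{-1}] f = -(9375/128)x^5 + (593/64)x^4 + (6501/32)x^3 - (2421/16)x^2 + (1765/64)x - 91/12


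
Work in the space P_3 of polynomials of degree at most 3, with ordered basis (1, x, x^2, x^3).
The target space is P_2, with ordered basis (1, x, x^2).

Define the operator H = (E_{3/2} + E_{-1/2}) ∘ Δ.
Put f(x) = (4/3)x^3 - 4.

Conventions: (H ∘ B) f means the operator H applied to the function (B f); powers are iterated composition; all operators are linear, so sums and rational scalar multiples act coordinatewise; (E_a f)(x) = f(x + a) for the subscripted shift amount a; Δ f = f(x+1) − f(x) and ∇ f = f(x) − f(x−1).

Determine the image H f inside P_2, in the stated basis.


Δ f = 4x^2 + 4x + 4/3
E_{3/2} Δ f = 4x^2 + 16x + 49/3
E_{-1/2} Δ f = 4x^2 + 1/3
(E_{3/2} + E_{-1/2}) Δ f = 8x^2 + 16x + 50/3

the image equals g(x) = 8x^2 + 16x + 50/3


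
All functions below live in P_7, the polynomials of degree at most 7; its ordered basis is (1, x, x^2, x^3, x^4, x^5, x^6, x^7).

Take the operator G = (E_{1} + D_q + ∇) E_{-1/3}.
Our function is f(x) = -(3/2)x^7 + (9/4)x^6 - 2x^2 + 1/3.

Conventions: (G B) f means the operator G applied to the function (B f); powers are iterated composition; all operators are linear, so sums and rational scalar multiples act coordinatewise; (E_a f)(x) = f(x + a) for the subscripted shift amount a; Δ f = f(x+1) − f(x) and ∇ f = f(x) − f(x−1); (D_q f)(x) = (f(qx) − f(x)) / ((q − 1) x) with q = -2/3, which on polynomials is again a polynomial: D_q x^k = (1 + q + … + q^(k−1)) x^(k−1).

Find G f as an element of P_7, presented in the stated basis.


the result is g(x) = -(3/2)x^7 - (15749/972)x^6 + (62351/972)x^5 - (59855/324)x^4 + (268255/972)x^3 - (233419/972)x^2 + (106453/972)x - 57517/2916

E_{-1/3} f = -(3/2)x^7 + (23/4)x^6 - 8x^5 + (205/36)x^4 - (125/54)x^3 - (157/108)x^2 + (307/243)x + 335/2916
E_{1} E_{-1/3} f = -(3/2)x^7 - (19/4)x^6 - 5x^5 - (5/9)x^4 + (80/27)x^3 + (14/27)x^2 - (440/243)x - 325/729
D_q E_{-1/3} f = -(463/486)x^6 + (3059/972)x^5 - (440/81)x^4 + (2665/972)x^3 - (875/486)x^2 - (157/324)x + 307/243
∇ E_{-1/3} f = -(21/2)x^6 + 66x^5 - (715/4)x^4 + (4865/18)x^3 - (8599/36)x^2 + (3019/27)x - 19967/972
(E_{1} + D_q + ∇) E_{-1/3} f = -(3/2)x^7 - (15749/972)x^6 + (62351/972)x^5 - (59855/324)x^4 + (268255/972)x^3 - (233419/972)x^2 + (106453/972)x - 57517/2916


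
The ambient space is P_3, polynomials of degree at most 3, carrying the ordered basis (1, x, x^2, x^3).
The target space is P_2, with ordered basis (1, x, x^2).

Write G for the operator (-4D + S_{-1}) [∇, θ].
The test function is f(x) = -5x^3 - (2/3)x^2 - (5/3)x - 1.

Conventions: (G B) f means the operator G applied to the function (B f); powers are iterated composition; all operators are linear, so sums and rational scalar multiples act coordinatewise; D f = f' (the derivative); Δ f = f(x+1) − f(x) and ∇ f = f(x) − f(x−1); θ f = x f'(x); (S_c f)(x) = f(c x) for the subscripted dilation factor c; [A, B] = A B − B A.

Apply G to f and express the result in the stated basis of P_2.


θ f = -15x^3 - (4/3)x^2 - (5/3)x
∇ θ f = -45x^2 + (127/3)x - 46/3
∇ f = -15x^2 + (41/3)x - 6
θ ∇ f = -30x^2 + (41/3)x
[∇, θ] f = -15x^2 + (86/3)x - 46/3
D [∇, θ] f = -30x + 86/3
(-4D) [∇, θ] f = 120x - 344/3
S_{-1} [∇, θ] f = -15x^2 - (86/3)x - 46/3
(-4D + S_{-1}) [∇, θ] f = -15x^2 + (274/3)x - 130

g(x) = -15x^2 + (274/3)x - 130


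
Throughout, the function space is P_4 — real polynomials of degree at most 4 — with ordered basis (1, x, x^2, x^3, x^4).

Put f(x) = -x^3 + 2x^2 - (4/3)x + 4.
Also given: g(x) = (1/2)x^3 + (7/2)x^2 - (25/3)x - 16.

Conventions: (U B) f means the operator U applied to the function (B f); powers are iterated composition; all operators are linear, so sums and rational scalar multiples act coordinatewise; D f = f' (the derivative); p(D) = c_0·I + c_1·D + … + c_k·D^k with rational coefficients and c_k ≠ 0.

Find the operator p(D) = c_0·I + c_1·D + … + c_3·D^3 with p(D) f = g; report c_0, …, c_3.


c_0 = -1/2, c_1 = -3/2, c_2 = 1/2, c_3 = 3

D^0 f = -x^3 + 2x^2 - (4/3)x + 4
D^1 f = -3x^2 + 4x - 4/3
D^2 f = -6x + 4
D^3 f = -6
matching coefficients of g against c_0 f + c_1 Df + … from the top degree down determines the c_i
solution: c_0 = -1/2, c_1 = -3/2, c_2 = 1/2, c_3 = 3


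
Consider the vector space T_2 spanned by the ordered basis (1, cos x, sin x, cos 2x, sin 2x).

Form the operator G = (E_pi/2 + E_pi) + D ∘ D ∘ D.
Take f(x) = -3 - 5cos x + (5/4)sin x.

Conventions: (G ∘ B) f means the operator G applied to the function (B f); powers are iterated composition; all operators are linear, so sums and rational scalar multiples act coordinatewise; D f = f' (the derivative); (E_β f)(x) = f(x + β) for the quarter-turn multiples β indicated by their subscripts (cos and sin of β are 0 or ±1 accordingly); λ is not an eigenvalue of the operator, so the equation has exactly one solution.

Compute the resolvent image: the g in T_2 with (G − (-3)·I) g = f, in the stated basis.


g(x) = -3/5 - (5/2)cos x + (5/8)sin x

write g with unknown coordinates in the stated basis and equate coefficients in (G − (-3)·I) g = f
solving from the highest basis element down gives g = -3/5 - (5/2)cos x + (5/8)sin x
check: G g = -6/5 + (5/2)cos x - (5/8)sin x
so G g − (-3)·g = -3 - 5cos x + (5/4)sin x = f ✓


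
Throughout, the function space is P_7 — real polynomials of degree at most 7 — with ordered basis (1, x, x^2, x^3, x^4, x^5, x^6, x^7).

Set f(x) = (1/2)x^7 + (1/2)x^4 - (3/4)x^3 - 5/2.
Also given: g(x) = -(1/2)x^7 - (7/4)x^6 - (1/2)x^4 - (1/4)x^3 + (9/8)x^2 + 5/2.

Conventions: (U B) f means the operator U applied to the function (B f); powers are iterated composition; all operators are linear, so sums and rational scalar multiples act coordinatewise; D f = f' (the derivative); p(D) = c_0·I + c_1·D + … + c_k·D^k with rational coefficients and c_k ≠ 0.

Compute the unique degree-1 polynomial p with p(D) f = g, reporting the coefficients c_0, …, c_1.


D^0 f = (1/2)x^7 + (1/2)x^4 - (3/4)x^3 - 5/2
D^1 f = (7/2)x^6 + 2x^3 - (9/4)x^2
matching coefficients of g against c_0 f + c_1 Df + … from the top degree down determines the c_i
solution: c_0 = -1, c_1 = -1/2

p(D) = -I − (1/2)·D, i.e. c_0 = -1, c_1 = -1/2


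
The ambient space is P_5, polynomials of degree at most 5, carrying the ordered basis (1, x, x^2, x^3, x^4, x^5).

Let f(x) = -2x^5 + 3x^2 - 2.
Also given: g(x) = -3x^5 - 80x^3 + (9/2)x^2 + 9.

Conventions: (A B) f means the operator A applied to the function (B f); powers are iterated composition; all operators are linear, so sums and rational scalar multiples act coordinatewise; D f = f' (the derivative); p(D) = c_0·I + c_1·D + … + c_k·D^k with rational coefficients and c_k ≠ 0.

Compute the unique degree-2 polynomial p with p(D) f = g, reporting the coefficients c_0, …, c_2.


D^0 f = -2x^5 + 3x^2 - 2
D^1 f = -10x^4 + 6x
D^2 f = -40x^3 + 6
matching coefficients of g against c_0 f + c_1 Df + … from the top degree down determines the c_i
solution: c_0 = 3/2, c_1 = 0, c_2 = 2

p(D) = (3/2)·I + 2·D^2, i.e. c_0 = 3/2, c_1 = 0, c_2 = 2


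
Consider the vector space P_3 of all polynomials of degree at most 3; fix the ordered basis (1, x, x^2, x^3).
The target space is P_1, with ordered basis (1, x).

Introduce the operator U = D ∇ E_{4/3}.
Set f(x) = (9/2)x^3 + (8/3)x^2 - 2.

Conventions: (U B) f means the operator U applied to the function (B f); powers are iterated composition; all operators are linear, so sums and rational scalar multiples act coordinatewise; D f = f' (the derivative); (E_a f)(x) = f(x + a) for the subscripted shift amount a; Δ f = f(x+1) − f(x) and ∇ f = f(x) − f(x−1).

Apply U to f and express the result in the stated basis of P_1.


E_{4/3} f = (9/2)x^3 + (62/3)x^2 + (280/9)x + 362/27
∇ E_{4/3} f = (27/2)x^2 + (167/6)x + 269/18
D ∇ E_{4/3} f = 27x + 167/6

the image equals g(x) = 27x + 167/6


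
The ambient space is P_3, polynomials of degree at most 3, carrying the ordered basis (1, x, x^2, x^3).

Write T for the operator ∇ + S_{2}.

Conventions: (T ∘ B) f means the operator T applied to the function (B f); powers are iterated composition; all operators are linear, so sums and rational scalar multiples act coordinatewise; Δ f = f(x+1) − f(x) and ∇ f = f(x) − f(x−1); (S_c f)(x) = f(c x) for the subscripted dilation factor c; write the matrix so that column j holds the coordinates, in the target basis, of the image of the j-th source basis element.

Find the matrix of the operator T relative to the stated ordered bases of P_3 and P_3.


the matrix is [[1, 1, -1, 1]; [0, 2, 2, -3]; [0, 0, 4, 3]; [0, 0, 0, 8]] (rows listed top to bottom)

image of 1: 1
image of x: 2x + 1
image of x^2: 4x^2 + 2x - 1
image of x^3: 8x^3 + 3x^2 - 3x + 1
each image's coordinates form column j of the matrix


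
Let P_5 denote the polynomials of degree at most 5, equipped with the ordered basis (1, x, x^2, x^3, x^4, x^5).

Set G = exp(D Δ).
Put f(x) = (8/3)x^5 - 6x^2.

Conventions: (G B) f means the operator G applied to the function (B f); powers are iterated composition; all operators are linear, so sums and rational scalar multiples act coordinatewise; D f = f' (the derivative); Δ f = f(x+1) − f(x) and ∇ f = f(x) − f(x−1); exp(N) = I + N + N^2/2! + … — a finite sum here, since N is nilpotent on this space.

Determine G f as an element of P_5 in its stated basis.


order-1 term: (160/3)x^3 + 80x^2 + (160/3)x + 4/3
order-2 term: 160x + 160
the series for exp(D Δ) f terminates at order 2
exp(D Δ) f = (8/3)x^5 + (160/3)x^3 + 74x^2 + (640/3)x + 484/3

the image equals g(x) = (8/3)x^5 + (160/3)x^3 + 74x^2 + (640/3)x + 484/3


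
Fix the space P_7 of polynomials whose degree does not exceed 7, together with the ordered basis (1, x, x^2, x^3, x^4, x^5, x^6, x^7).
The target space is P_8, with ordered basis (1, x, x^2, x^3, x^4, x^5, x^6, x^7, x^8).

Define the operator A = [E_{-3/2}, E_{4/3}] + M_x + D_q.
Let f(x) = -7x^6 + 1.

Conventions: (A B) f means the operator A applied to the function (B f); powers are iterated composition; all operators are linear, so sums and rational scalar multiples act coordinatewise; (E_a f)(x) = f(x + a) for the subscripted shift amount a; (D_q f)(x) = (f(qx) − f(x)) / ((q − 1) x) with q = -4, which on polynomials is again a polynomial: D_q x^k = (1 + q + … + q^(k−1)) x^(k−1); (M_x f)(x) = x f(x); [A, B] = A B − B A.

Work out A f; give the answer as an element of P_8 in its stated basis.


E_{4/3} f = -7x^6 - 56x^5 - (560/3)x^4 - (8960/27)x^3 - (8960/27)x^2 - (14336/81)x - 27943/729
E_{-3/2} E_{4/3} f = -7x^6 + 7x^5 - (35/12)x^4 + (35/54)x^3 - (35/432)x^2 + (7/1296)x + 46649/46656
E_{-3/2} f = -7x^6 + 63x^5 - (945/4)x^4 + (945/2)x^3 - (8505/16)x^2 + (5103/16)x - 5039/64
E_{4/3} E_{-3/2} f = -7x^6 + 7x^5 - (35/12)x^4 + (35/54)x^3 - (35/432)x^2 + (7/1296)x + 46649/46656
[E_{-3/2}, E_{4/3}] f = 0
M_x f = -7x^7 + x
D_q f = 5733x^5
([E_{-3/2}, E_{4/3}] + M_x + D_q) f = -7x^7 + 5733x^5 + x

g(x) = -7x^7 + 5733x^5 + x


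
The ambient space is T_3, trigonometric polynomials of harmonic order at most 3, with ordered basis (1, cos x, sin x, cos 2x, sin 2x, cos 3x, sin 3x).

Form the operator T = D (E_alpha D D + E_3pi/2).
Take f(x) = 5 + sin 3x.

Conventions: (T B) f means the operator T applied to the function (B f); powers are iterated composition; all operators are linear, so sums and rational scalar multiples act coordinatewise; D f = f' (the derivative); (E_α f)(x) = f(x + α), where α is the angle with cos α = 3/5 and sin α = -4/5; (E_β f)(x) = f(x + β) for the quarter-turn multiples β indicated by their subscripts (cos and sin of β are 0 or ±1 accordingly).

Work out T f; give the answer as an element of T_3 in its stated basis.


D f = 3cos 3x
D D f = -9sin 3x
E_alpha D D f = (396/125)cos 3x + (1053/125)sin 3x
E_3pi/2 f = 5 + cos 3x
(E_alpha D D + E_3pi/2) f = 5 + (521/125)cos 3x + (1053/125)sin 3x
D (E_alpha D D + E_3pi/2) f = (3159/125)cos 3x - (1563/125)sin 3x

the result is g(x) = (3159/125)cos 3x - (1563/125)sin 3x


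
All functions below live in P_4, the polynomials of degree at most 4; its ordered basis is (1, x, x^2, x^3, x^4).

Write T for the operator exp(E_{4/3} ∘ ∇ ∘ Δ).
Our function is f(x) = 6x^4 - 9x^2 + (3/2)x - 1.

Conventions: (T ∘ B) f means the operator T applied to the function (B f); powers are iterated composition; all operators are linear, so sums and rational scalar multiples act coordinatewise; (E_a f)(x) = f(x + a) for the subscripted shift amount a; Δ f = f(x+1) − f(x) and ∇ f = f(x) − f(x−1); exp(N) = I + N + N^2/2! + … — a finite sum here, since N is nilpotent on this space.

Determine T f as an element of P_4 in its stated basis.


order-1 term: 72x^2 + 192x + 122
order-2 term: 72
the series for exp(E_{4/3} ∘ ∇ ∘ Δ) f terminates at order 2
exp(E_{4/3} ∘ ∇ ∘ Δ) f = 6x^4 + 63x^2 + (387/2)x + 193

g(x) = 6x^4 + 63x^2 + (387/2)x + 193


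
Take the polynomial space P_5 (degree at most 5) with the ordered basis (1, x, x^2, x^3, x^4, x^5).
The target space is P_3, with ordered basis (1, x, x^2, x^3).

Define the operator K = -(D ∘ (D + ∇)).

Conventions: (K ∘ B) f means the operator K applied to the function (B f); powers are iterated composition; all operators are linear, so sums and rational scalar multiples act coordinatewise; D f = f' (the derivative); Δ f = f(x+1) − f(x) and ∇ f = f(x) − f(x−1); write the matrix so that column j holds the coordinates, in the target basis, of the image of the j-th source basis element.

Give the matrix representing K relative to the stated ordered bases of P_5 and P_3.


image of 1: 0
image of x: 0
image of x^2: -4
image of x^3: -12x + 3
image of x^4: -24x^2 + 12x - 4
image of x^5: -40x^3 + 30x^2 - 20x + 5
each image's coordinates form column j of the matrix

the matrix is [[0, 0, -4, 3, -4, 5]; [0, 0, 0, -12, 12, -20]; [0, 0, 0, 0, -24, 30]; [0, 0, 0, 0, 0, -40]] (rows listed top to bottom)


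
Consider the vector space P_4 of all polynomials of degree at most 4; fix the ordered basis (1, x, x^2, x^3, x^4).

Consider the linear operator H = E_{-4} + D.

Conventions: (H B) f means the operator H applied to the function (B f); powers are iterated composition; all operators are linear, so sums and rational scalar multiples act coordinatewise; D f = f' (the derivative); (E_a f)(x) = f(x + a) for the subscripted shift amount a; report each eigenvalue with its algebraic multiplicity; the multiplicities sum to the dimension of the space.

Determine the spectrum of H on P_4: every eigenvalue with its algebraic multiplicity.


λ = 1 (multiplicity 5)

image of 1: 1
image of x: x - 3
image of x^2: x^2 - 6x + 16
image of x^3: x^3 - 9x^2 + 48x - 64
image of x^4: x^4 - 12x^3 + 96x^2 - 256x + 256
the matrix is upper triangular; its diagonal is (1, 1, 1, 1, 1)
for a triangular matrix the eigenvalues are the diagonal entries, with algebraic multiplicity their repetition count


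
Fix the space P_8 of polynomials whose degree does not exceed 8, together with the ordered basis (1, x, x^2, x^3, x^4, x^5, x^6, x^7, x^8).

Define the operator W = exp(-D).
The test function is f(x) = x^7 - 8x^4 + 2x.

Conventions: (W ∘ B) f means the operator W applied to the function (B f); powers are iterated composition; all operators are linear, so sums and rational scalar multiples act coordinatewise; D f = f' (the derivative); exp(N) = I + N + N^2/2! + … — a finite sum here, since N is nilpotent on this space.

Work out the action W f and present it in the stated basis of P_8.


order-1 term: -7x^6 + 32x^3 - 2
order-2 term: 21x^5 - 48x^2
order-3 term: -35x^4 + 32x
order-4 term: 35x^3 - 8
order-5 term: -21x^2
order-6 term: 7x
order-7 term: -1
the series for exp(-D) f terminates at order 7
exp(-D) f = x^7 - 7x^6 + 21x^5 - 43x^4 + 67x^3 - 69x^2 + 41x - 11

the result is g(x) = x^7 - 7x^6 + 21x^5 - 43x^4 + 67x^3 - 69x^2 + 41x - 11


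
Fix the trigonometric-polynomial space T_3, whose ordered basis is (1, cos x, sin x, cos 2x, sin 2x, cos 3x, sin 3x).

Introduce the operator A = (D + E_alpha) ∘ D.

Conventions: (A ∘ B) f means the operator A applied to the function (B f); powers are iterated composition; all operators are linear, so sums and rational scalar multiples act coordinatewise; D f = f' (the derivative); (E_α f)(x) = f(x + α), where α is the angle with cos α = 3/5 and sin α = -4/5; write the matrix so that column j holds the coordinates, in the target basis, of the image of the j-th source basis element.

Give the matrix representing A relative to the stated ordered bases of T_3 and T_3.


the matrix is [[0, 0, 0, 0, 0, 0, 0]; [0, -1/5, 3/5, 0, 0, 0, 0]; [0, -3/5, -1/5, 0, 0, 0, 0]; [0, 0, 0, -52/25, -14/25, 0, 0]; [0, 0, 0, 14/25, -52/25, 0, 0]; [0, 0, 0, 0, 0, -993/125, -351/125]; [0, 0, 0, 0, 0, 351/125, -993/125]] (rows listed top to bottom)

image of 1: 0
image of cos x: -(1/5)cos x - (3/5)sin x
image of sin x: (3/5)cos x - (1/5)sin x
image of cos 2x: -(52/25)cos 2x + (14/25)sin 2x
image of sin 2x: -(14/25)cos 2x - (52/25)sin 2x
image of cos 3x: -(993/125)cos 3x + (351/125)sin 3x
image of sin 3x: -(351/125)cos 3x - (993/125)sin 3x
each image's coordinates form column j of the matrix


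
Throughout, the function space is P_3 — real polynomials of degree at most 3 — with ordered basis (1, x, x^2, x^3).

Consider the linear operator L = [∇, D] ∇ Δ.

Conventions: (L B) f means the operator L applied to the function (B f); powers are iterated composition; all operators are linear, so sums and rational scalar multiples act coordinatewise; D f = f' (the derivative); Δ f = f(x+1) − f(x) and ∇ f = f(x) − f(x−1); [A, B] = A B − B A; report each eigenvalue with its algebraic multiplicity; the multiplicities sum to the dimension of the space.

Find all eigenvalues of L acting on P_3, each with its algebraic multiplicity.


λ = 0 (multiplicity 4)

image of 1: 0
image of x: 0
image of x^2: 0
image of x^3: 0
the matrix is upper triangular; its diagonal is (0, 0, 0, 0)
for a triangular matrix the eigenvalues are the diagonal entries, with algebraic multiplicity their repetition count


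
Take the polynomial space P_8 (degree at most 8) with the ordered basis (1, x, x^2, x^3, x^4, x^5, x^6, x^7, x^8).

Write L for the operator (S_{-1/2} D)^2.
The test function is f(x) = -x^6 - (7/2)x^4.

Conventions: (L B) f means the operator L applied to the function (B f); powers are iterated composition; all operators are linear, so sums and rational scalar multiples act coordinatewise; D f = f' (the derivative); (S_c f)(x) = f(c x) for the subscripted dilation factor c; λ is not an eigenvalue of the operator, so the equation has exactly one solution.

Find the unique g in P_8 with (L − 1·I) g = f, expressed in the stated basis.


the image equals g(x) = x^6 + (881/256)x^4 - (2643/2048)x^2 + 2643/2048

write g with unknown coordinates in the stated basis and equate coefficients in (L − 1·I) g = f
solving from the highest basis element down gives g = x^6 + (881/256)x^4 - (2643/2048)x^2 + 2643/2048
check: L g = -(15/256)x^4 - (2643/2048)x^2 + 2643/2048
so L g − 1·g = -x^6 - (7/2)x^4 = f ✓


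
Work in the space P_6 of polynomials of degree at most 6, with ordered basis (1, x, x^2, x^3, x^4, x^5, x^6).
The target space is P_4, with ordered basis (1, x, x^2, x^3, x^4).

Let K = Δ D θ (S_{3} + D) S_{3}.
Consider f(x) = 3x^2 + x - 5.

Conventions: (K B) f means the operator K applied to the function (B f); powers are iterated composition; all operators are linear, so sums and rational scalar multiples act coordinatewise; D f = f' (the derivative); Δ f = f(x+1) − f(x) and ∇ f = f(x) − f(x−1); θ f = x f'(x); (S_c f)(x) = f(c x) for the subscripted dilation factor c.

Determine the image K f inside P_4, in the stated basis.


S_{3} f = 27x^2 + 3x - 5
S_{3} S_{3} f = 243x^2 + 9x - 5
D S_{3} f = 54x + 3
(S_{3} + D) S_{3} f = 243x^2 + 63x - 2
θ ((S_{3} + D) S_{3}) f = 486x^2 + 63x
D θ ((S_{3} + D) S_{3}) f = 972x + 63
Δ D θ ((S_{3} + D) S_{3}) f = 972

g(x) = 972
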